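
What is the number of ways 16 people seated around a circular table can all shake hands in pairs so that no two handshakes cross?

With 16 = 2·8 people, non-crossing handshake pairings are non-crossing perfect matchings on a circle, counted by C_8.
C_8 = C(16,8)/9 = 12870/9 = 1430.

1430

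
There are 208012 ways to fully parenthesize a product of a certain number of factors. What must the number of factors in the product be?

13

Parenthesizations of m factors are counted by C_{m−1}, and C_12 = 208012.
So the index is 12, and the number of factors is 12 + 1 = 13.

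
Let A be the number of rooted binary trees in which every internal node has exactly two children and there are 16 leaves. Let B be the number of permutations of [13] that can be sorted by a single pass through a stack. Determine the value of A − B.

8951945

Full binary trees with 16 leaves have 16−1 = 15 internal nodes, so there are C_15 of them. So A = C_15 = 9694845.
By Knuth's characterisation, the stack-sortable permutations of length 13 are the 231-avoiders, numbering C_13. So B = C_13 = 742900.
A − B = 9694845 − 742900 = 8951945.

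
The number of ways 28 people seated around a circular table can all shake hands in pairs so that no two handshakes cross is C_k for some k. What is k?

With 28 = 2·14 people, non-crossing handshake pairings are non-crossing perfect matchings on a circle, counted by C_14.

14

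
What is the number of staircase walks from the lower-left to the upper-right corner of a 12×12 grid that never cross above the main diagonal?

Monotone paths in an n×n grid that stay weakly below the diagonal are counted by C_n; here n = 12.
C_12 = C_11 · 2(2·11+1)/(11+2) = 58786 · 46/13 = 208012.

208012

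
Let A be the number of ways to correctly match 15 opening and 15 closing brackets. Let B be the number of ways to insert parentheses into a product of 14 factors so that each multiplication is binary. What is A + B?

With 15 pairs the number of balanced bracket strings is the Catalan number C_15. So A = C_15 = 9694845.
Ways to associate a product of 14 factors correspond to binary trees on 14 leaves, so the count is C_13. So B = C_13 = 742900.
A + B = 9694845 + 742900 = 10437745.

10437745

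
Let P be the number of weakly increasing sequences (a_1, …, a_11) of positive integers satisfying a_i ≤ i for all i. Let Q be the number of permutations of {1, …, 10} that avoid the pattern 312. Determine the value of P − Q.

Such sub-staircase sequences of length n are counted by C_n; here n = 11. So P = C_11 = 58786.
For any fixed pattern of length 3, the pattern-avoiding permutations of [10] number C_10. So Q = C_10 = 16796.
P − Q = 58786 − 16796 = 41990.

41990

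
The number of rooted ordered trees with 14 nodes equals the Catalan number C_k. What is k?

A rooted plane tree on 14 nodes has 13 edges, and such trees are counted by C_13.

13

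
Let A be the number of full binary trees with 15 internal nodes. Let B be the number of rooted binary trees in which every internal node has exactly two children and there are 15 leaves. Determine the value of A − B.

7020405

The number of full binary trees on 15 internal nodes is the Catalan number C_15. So A = C_15 = 9694845.
A full binary tree with L leaves has L−1 internal nodes and is counted by C_{L−1}; L = 15 gives C_14. So B = C_14 = 2674440.
A − B = 9694845 − 2674440 = 7020405.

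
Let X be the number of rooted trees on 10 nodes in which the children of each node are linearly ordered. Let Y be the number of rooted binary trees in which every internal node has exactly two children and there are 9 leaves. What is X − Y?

3432

A rooted plane tree on 10 nodes has 9 edges, and such trees are counted by C_9. So X = C_9 = 4862.
A full binary tree with L leaves has L−1 internal nodes and is counted by C_{L−1}; L = 9 gives C_8. So Y = C_8 = 1430.
X − Y = 4862 − 1430 = 3432.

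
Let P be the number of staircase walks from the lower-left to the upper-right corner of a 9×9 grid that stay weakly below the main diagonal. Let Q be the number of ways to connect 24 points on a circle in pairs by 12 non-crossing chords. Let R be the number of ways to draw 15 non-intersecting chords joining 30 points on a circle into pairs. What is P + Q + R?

9907719

Monotone paths in an n×n grid that stay weakly below the diagonal are counted by C_n; here n = 9. So P = C_9 = 4862.
Pairing 24 circle points by 12 non-crossing chords gives C_12 matchings. So Q = C_12 = 208012.
Non-crossing perfect matchings of 2n points on a circle are counted by C_n; with 30 points, n = 15. So R = C_15 = 9694845.
P + Q + R = 4862 + 208012 + 9694845 = 9907719.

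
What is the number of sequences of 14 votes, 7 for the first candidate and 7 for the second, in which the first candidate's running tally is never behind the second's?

429

Ballot sequences with n votes each where one side never trails are Dyck words, counted by C_n; here n = 7.
C_7 = C(14,7)/8 = 3432/8 = 429.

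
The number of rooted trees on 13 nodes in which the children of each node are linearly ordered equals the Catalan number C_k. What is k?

12

A rooted plane tree on 13 nodes has 12 edges, and such trees are counted by C_12.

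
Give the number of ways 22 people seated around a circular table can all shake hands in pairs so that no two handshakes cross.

58786

Non-crossing handshake pairings of 2n people are counted by C_n; 22 people gives n = 11.
C_11 = C_10 · 2(2·10+1)/(10+2) = 16796 · 42/12 = 58786.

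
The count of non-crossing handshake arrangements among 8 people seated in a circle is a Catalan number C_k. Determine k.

4

With 8 = 2·4 people, non-crossing handshake pairings are non-crossing perfect matchings on a circle, counted by C_4.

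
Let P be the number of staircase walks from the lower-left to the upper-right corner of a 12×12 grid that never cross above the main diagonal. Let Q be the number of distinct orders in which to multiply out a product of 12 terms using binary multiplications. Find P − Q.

149226

Monotone paths in an n×n grid that stay weakly below the diagonal are counted by C_n; here n = 12. So P = C_12 = 208012.
Parenthesizations of m factors correspond to full binary trees with m leaves, counted by C_{m−1}; m = 12 gives C_11. So Q = C_11 = 58786.
P − Q = 208012 − 58786 = 149226.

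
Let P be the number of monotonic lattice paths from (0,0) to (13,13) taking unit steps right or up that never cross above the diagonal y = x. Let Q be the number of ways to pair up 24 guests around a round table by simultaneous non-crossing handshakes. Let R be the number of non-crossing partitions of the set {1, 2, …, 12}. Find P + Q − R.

742900

Sub-diagonal monotone paths from (0,0) to (13,13) biject with Dyck paths of semilength 13, giving C_13. So P = C_13 = 742900.
With 24 = 2·12 people, non-crossing handshake pairings are non-crossing perfect matchings on a circle, counted by C_12. So Q = C_12 = 208012.
The non-crossing partitions of [12] form a lattice of size C_12. So R = C_12 = 208012.
P + Q − R = 742900 + 208012 − 208012 = 742900.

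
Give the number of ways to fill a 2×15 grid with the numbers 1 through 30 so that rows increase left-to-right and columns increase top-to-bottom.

9694845

By the hook-length formula (or a Dyck-path bijection), SYT of shape 2×15 number C_15.
C_15 = C(30,15)/16 = 155117520/16 = 9694845.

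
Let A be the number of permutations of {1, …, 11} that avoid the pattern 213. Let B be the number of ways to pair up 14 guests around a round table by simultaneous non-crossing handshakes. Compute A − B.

58357

Permutations of [n] avoiding any single length-3 pattern are counted by C_n; here n = 11. So A = C_11 = 58786.
Non-crossing handshake pairings of 2n people are counted by C_n; 14 people gives n = 7. So B = C_7 = 429.
A − B = 58786 − 429 = 58357.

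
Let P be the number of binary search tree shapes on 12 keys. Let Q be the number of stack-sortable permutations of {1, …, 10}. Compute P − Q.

Rooted binary trees with 12 nodes (each child slot possibly empty) number C_12. So P = C_12 = 208012.
Stack-sortable permutations are exactly the 231-avoiding ones, counted by C_n; here n = 10. So Q = C_10 = 16796.
P − Q = 208012 − 16796 = 191216.

191216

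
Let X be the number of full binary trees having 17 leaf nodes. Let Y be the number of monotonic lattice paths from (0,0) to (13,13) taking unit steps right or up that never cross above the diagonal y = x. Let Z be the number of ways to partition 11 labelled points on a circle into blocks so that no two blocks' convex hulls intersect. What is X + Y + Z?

Full binary trees with 17 leaves have 17−1 = 16 internal nodes, so there are C_16 of them. So X = C_16 = 35357670.
Sub-diagonal monotone paths from (0,0) to (13,13) biject with Dyck paths of semilength 13, giving C_13. So Y = C_13 = 742900.
Non-crossing partitions of an n-element set are counted by C_n; here n = 11. So Z = C_11 = 58786.
X + Y + Z = 35357670 + 742900 + 58786 = 36159356.

36159356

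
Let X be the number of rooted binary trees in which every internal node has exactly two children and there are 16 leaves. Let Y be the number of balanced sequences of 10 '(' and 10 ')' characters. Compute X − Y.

Full binary trees with 16 leaves have 16−1 = 15 internal nodes, so there are C_15 of them. So X = C_15 = 9694845.
Balanced strings of n pairs of brackets are counted by C_n; here n = 10. So Y = C_10 = 16796.
X − Y = 9694845 − 16796 = 9678049.

9678049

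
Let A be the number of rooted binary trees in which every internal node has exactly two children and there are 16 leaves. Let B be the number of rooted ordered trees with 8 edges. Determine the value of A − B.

A full binary tree with L leaves has L−1 internal nodes and is counted by C_{L−1}; L = 16 gives C_15. So A = C_15 = 9694845.
A rooted plane tree with 8 edges has 9 nodes, and the count is C_8. So B = C_8 = 1430.
A − B = 9694845 − 1430 = 9693415.

9693415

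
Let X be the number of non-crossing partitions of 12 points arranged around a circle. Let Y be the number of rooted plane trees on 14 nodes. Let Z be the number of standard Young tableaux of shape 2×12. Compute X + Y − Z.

742900

The non-crossing partitions of [12] form a lattice of size C_12. So X = C_12 = 208012.
A rooted plane tree on 14 nodes has 13 edges, and such trees are counted by C_13. So Y = C_13 = 742900.
Standard Young tableaux of shape 2×n are counted by C_n; here n = 12. So Z = C_12 = 208012.
X + Y − Z = 208012 + 742900 − 208012 = 742900.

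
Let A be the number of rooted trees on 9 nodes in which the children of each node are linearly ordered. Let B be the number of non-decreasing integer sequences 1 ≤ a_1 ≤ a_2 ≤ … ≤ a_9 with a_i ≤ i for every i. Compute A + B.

Rooted ordered (plane) trees on m nodes have m−1 edges and are counted by C_{m−1}; m = 9 gives C_8. So A = C_8 = 1430.
Such sub-staircase sequences of length n are counted by C_n; here n = 9. So B = C_9 = 4862.
A + B = 1430 + 4862 = 6292.

6292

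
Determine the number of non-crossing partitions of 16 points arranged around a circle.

35357670

The non-crossing partitions of [16] form a lattice of size C_16.
C_16 = C_15 · 2(2·15+1)/(15+2) = 9694845 · 62/17 = 35357670.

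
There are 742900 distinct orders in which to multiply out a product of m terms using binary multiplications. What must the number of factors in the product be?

14

Parenthesizations of m factors are counted by C_{m−1}. Since C_13 = 742900, the index is 13.
So the index is 13, and the number of factors is 13 + 1 = 14.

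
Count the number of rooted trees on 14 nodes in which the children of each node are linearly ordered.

742900

Rooted ordered (plane) trees on m nodes have m−1 edges and are counted by C_{m−1}; m = 14 gives C_13.
C_13 = C(26,13)/14 = 10400600/14 = 742900.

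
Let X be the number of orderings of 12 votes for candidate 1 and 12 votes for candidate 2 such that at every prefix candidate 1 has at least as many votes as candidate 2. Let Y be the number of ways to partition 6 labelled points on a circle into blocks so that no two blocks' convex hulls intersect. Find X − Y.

Ballot sequences with n votes each where one side never trails are Dyck words, counted by C_n; here n = 12. So X = C_12 = 208012.
Non-crossing partitions of an n-element set are counted by C_n; here n = 6. So Y = C_6 = 132.
X − Y = 208012 − 132 = 207880.

207880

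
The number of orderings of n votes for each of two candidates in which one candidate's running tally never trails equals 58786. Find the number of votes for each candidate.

Such ballot sequences with n votes each are counted by C_n; 58786 = C_11.

11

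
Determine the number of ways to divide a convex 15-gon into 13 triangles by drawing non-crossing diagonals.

Triangulations of a convex m-gon are counted by C_{m−2}; with m = 15 this is C_13.
C_13 = C(26,13)/14 = 10400600/14 = 742900.

742900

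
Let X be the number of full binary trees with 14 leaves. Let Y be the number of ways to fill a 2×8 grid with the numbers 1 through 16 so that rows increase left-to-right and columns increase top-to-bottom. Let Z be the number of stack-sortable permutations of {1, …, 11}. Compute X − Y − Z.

A full binary tree with L leaves has L−1 internal nodes and is counted by C_{L−1}; L = 14 gives C_13. So X = C_13 = 742900.
By the hook-length formula (or a Dyck-path bijection), SYT of shape 2×8 number C_8. So Y = C_8 = 1430.
By Knuth's characterisation, the stack-sortable permutations of length 11 are the 231-avoiders, numbering C_11. So Z = C_11 = 58786.
X − Y − Z = 742900 − 1430 − 58786 = 682684.

682684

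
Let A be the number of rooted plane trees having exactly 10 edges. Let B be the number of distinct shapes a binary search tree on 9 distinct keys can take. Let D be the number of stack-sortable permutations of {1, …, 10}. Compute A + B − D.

4862

Rooted ordered trees with n edges are counted by C_n; here n = 10. So A = C_10 = 16796.
There are C_n binary search tree shapes on n keys; with n = 9 that is C_9. So B = C_9 = 4862.
Stack-sortable permutations are exactly the 231-avoiding ones, counted by C_n; here n = 10. So D = C_10 = 16796.
A + B − D = 16796 + 4862 − 16796 = 4862.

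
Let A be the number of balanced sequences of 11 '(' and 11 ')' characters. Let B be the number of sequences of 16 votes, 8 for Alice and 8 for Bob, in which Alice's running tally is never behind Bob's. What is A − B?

With 11 pairs the number of balanced bracket strings is the Catalan number C_11. So A = C_11 = 58786.
Reading a vote for the leader as '(' and for the other as ')' turns such a sequence into a balanced string of 8 pairs, so the count is C_8. So B = C_8 = 1430.
A − B = 58786 − 1430 = 57356.

57356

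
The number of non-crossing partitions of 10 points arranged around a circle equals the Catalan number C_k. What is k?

10

The non-crossing partitions of [10] form a lattice of size C_10.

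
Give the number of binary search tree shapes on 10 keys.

Rooted binary trees with 10 nodes (each child slot possibly empty) number C_10.
C_10 = 16796.

16796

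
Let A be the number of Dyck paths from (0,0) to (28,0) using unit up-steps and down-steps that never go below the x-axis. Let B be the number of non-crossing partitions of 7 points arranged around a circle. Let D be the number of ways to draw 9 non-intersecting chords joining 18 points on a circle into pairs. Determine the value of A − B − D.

2669149

Dyck paths of semilength n (length 2n) are counted by C_n; here n = 14. So A = C_14 = 2674440.
Non-crossing partitions of an n-element set are counted by C_n; here n = 7. So B = C_7 = 429.
Non-crossing perfect matchings of 2n points on a circle are counted by C_n; with 18 points, n = 9. So D = C_9 = 4862.
A − B − D = 2674440 − 429 − 4862 = 2669149.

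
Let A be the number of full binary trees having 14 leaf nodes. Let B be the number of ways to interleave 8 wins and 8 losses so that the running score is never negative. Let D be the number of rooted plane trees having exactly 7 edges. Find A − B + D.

741899

Full binary trees with 14 leaves have 14−1 = 13 internal nodes, so there are C_13 of them. So A = C_13 = 742900.
Reading a vote for the leader as '(' and for the other as ')' turns such a sequence into a balanced string of 8 pairs, so the count is C_8. So B = C_8 = 1430.
Rooted ordered trees with n edges are counted by C_n; here n = 7. So D = C_7 = 429.
A − B + D = 742900 − 1430 + 429 = 741899.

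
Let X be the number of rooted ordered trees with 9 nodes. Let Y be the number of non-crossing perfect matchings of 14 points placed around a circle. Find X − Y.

Rooted ordered (plane) trees on m nodes have m−1 edges and are counted by C_{m−1}; m = 9 gives C_8. So X = C_8 = 1430.
Non-crossing perfect matchings of 2n points on a circle are counted by C_n; with 14 points, n = 7. So Y = C_7 = 429.
X − Y = 1430 − 429 = 1001.

1001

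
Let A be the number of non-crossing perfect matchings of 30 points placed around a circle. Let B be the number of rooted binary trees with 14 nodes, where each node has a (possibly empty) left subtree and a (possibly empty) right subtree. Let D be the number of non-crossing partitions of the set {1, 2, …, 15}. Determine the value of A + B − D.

2674440

Pairing 30 circle points by 15 non-crossing chords gives C_15 matchings. So A = C_15 = 9694845.
Binary trees (left/right distinguished) on n nodes are counted by C_n; here n = 14. So B = C_14 = 2674440.
Non-crossing partitions of an n-element set are counted by C_n; here n = 15. So D = C_15 = 9694845.
A + B − D = 9694845 + 2674440 − 9694845 = 2674440.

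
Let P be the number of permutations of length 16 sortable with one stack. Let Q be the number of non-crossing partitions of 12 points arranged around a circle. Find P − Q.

Stack-sortable permutations are exactly the 231-avoiding ones, counted by C_n; here n = 16. So P = C_16 = 35357670.
Non-crossing partitions of an n-element set are counted by C_n; here n = 12. So Q = C_12 = 208012.
P − Q = 35357670 − 208012 = 35149658.

35149658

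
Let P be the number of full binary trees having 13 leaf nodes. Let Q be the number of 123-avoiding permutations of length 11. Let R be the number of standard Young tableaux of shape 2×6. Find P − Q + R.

149358

A full binary tree with L leaves has L−1 internal nodes and is counted by C_{L−1}; L = 13 gives C_12. So P = C_12 = 208012.
For any fixed pattern of length 3, the pattern-avoiding permutations of [11] number C_11. So Q = C_11 = 58786.
By the hook-length formula (or a Dyck-path bijection), SYT of shape 2×6 number C_6. So R = C_6 = 132.
P − Q + R = 208012 − 58786 + 132 = 149358.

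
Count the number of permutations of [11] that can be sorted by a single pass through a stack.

58786

Stack-sortable permutations are exactly the 231-avoiding ones, counted by C_n; here n = 11.
C_11 = C(22,11)/12 = 705432/12 = 58786.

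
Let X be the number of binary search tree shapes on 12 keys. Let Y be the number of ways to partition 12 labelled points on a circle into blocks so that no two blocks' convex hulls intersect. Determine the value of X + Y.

416024

Binary trees (left/right distinguished) on n nodes are counted by C_n; here n = 12. So X = C_12 = 208012.
Non-crossing partitions of an n-element set are counted by C_n; here n = 12. So Y = C_12 = 208012.
X + Y = 208012 + 208012 = 416024.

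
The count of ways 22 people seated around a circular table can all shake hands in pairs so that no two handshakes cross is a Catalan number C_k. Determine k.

With 22 = 2·11 people, non-crossing handshake pairings are non-crossing perfect matchings on a circle, counted by C_11.

11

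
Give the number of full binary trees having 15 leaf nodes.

2674440

A full binary tree with L leaves has L−1 internal nodes and is counted by C_{L−1}; L = 15 gives C_14.
C_14 = 2674440.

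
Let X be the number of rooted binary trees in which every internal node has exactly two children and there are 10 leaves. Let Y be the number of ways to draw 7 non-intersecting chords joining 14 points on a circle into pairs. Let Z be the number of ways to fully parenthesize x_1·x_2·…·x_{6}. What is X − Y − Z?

A full binary tree with L leaves has L−1 internal nodes and is counted by C_{L−1}; L = 10 gives C_9. So X = C_9 = 4862.
Non-crossing perfect matchings of 2n points on a circle are counted by C_n; with 14 points, n = 7. So Y = C_7 = 429.
Ways to associate a product of 6 factors correspond to binary trees on 6 leaves, so the count is C_5. So Z = C_5 = 42.
X − Y − Z = 4862 − 429 − 42 = 4391.

4391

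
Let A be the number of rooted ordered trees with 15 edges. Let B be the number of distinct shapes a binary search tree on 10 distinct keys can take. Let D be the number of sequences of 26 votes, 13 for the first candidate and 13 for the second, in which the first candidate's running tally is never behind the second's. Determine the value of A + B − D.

8968741

A rooted plane tree with 15 edges has 16 nodes, and the count is C_15. So A = C_15 = 9694845.
Rooted binary trees with 10 nodes (each child slot possibly empty) number C_10. So B = C_10 = 16796.
Reading a vote for the leader as '(' and for the other as ')' turns such a sequence into a balanced string of 13 pairs, so the count is C_13. So D = C_13 = 742900.
A + B − D = 9694845 + 16796 − 742900 = 8968741.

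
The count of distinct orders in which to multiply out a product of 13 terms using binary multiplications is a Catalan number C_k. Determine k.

12

Parenthesizations of m factors correspond to full binary trees with m leaves, counted by C_{m−1}; m = 13 gives C_12.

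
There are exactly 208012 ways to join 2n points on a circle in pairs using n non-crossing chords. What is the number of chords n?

12

Non-crossing pairings of 2n points on a circle are counted by C_n. The Catalan number equal to 208012 is C_12.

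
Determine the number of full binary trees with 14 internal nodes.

The number of full binary trees on 14 internal nodes is the Catalan number C_14.
C_14 = C_13 · 2(2·13+1)/(13+2) = 742900 · 54/15 = 2674440.

2674440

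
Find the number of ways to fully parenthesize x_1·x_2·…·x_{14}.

742900

Parenthesizations of m factors correspond to full binary trees with m leaves, counted by C_{m−1}; m = 14 gives C_13.
C_13 = C(26,13)/14 = 10400600/14 = 742900.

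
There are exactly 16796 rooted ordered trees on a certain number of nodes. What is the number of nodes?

11

Rooted ordered trees on m nodes are counted by C_{m−1}. Since C_10 = 16796, the index is 10.
So the index is 10, and the number of nodes is 10 + 1 = 11.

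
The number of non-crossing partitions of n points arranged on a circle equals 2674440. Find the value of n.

Non-crossing partitions of [n] are counted by C_n; 2674440 = C_14.

14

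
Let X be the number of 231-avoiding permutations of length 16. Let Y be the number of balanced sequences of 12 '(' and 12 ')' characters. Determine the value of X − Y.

Permutations of [n] avoiding any single length-3 pattern are counted by C_n; here n = 16. So X = C_16 = 35357670.
Balanced strings of n pairs of brackets are counted by C_n; here n = 12. So Y = C_12 = 208012.
X − Y = 35357670 − 208012 = 35149658.

35149658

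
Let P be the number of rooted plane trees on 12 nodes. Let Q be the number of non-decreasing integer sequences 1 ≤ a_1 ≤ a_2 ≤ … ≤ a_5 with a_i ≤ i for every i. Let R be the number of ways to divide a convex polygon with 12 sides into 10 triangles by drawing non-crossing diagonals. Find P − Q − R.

41948

A rooted plane tree on 12 nodes has 11 edges, and such trees are counted by C_11. So P = C_11 = 58786.
Such sub-staircase sequences of length n are counted by C_n; here n = 5. So Q = C_5 = 42.
A convex 12-gon is triangulated into 10 triangles, and the number of such triangulations is the Catalan number C_{12−2} = C_10. So R = C_10 = 16796.
P − Q − R = 58786 − 42 − 16796 = 41948.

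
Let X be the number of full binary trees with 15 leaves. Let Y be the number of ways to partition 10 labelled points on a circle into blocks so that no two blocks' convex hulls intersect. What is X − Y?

Full binary trees with 15 leaves have 15−1 = 14 internal nodes, so there are C_14 of them. So X = C_14 = 2674440.
Non-crossing partitions of an n-element set are counted by C_n; here n = 10. So Y = C_10 = 16796.
X − Y = 2674440 − 16796 = 2657644.

2657644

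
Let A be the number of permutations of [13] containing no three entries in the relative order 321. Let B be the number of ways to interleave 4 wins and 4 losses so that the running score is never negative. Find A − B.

Permutations of [n] avoiding any single length-3 pattern are counted by C_n; here n = 13. So A = C_13 = 742900.
Ballot sequences with n votes each where one side never trails are Dyck words, counted by C_n; here n = 4. So B = C_4 = 14.
A − B = 742900 − 14 = 742886.

742886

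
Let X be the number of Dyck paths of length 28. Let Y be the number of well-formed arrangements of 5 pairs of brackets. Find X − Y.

2674398

Dyck paths of semilength n (length 2n) are counted by C_n; here n = 14. So X = C_14 = 2674440.
With 5 pairs the number of balanced bracket strings is the Catalan number C_5. So Y = C_5 = 42.
X − Y = 2674440 − 42 = 2674398.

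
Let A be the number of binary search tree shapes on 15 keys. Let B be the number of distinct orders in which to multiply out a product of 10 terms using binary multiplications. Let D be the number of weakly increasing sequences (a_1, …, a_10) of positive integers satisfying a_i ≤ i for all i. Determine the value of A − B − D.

9673187

Rooted binary trees with 15 nodes (each child slot possibly empty) number C_15. So A = C_15 = 9694845.
Bracketing 10 factors into binary products is counted by C_{10−1} = C_9. So B = C_9 = 4862.
Such sub-staircase sequences of length n are counted by C_n; here n = 10. So D = C_10 = 16796.
A − B − D = 9694845 − 4862 − 16796 = 9673187.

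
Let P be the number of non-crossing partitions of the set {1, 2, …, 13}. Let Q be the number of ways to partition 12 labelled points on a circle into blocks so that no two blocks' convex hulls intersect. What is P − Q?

The non-crossing partitions of [13] form a lattice of size C_13. So P = C_13 = 742900.
The non-crossing partitions of [12] form a lattice of size C_12. So Q = C_12 = 208012.
P − Q = 742900 − 208012 = 534888.

534888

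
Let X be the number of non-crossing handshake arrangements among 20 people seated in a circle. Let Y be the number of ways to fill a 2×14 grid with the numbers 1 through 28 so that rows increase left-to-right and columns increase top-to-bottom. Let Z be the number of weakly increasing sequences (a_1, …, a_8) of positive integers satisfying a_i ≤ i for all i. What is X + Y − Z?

2689806

With 20 = 2·10 people, non-crossing handshake pairings are non-crossing perfect matchings on a circle, counted by C_10. So X = C_10 = 16796.
Standard Young tableaux of shape 2×n are counted by C_n; here n = 14. So Y = C_14 = 2674440.
Weakly increasing sequences with a_i ≤ i biject with Dyck paths of semilength 8, so there are C_8. So Z = C_8 = 1430.
X + Y − Z = 16796 + 2674440 − 1430 = 2689806.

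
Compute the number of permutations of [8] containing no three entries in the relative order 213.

For any fixed pattern of length 3, the pattern-avoiding permutations of [8] number C_8.
C_8 = C(16,8)/9 = 12870/9 = 1430.

1430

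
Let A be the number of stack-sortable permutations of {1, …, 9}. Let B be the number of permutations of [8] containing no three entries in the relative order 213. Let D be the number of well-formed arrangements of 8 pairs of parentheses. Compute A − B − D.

2002

By Knuth's characterisation, the stack-sortable permutations of length 9 are the 231-avoiders, numbering C_9. So A = C_9 = 4862.
Permutations of [n] avoiding any single length-3 pattern are counted by C_n; here n = 8. So B = C_8 = 1430.
Balanced strings of n pairs of brackets are counted by C_n; here n = 8. So D = C_8 = 1430.
A − B − D = 4862 − 1430 − 1430 = 2002.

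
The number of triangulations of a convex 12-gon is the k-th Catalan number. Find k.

The number of triangulations of a 12-gon is the Catalan number C_10 (index = sides − 2).

10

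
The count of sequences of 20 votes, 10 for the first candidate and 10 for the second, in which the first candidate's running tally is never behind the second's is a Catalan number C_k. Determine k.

10

Ballot sequences with n votes each where one side never trails are Dyck words, counted by C_n; here n = 10.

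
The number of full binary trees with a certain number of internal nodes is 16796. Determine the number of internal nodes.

10

Full binary trees with n internal nodes are counted by C_n, and C_10 = 16796.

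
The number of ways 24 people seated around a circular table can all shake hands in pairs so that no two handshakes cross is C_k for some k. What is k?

12

Non-crossing handshake pairings of 2n people are counted by C_n; 24 people gives n = 12.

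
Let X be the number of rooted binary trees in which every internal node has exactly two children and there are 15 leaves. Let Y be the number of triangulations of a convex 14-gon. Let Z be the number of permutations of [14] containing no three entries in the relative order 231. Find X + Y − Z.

208012

Full binary trees with 15 leaves have 15−1 = 14 internal nodes, so there are C_14 of them. So X = C_14 = 2674440.
The number of triangulations of a 14-gon is the Catalan number C_12 (index = sides − 2). So Y = C_12 = 208012.
For any fixed pattern of length 3, the pattern-avoiding permutations of [14] number C_14. So Z = C_14 = 2674440.
X + Y − Z = 2674440 + 208012 − 2674440 = 208012.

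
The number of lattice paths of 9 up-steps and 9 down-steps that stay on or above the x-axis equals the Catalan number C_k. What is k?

A Dyck path with 9 up-steps and 9 down-steps has semilength 9, so there are C_9 of them.

9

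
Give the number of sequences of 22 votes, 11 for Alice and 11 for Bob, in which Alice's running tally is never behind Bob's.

Reading a vote for the leader as '(' and for the other as ')' turns such a sequence into a balanced string of 11 pairs, so the count is C_11.
C_11 = C(22,11)/12 = 705432/12 = 58786.

58786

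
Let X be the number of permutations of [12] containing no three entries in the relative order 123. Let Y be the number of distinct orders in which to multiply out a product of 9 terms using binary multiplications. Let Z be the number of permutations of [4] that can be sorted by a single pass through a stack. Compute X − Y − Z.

206568

For any fixed pattern of length 3, the pattern-avoiding permutations of [12] number C_12. So X = C_12 = 208012.
Ways to associate a product of 9 factors correspond to binary trees on 9 leaves, so the count is C_8. So Y = C_8 = 1430.
Stack-sortable permutations are exactly the 231-avoiding ones, counted by C_n; here n = 4. So Z = C_4 = 14.
X − Y − Z = 208012 − 1430 − 14 = 206568.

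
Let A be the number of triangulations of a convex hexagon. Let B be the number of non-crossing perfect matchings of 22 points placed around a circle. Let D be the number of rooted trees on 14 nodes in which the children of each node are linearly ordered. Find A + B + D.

Triangulations of a convex m-gon are counted by C_{m−2}; with m = 6 this is C_4. So A = C_4 = 14.
Pairing 22 circle points by 11 non-crossing chords gives C_11 matchings. So B = C_11 = 58786.
A rooted plane tree on 14 nodes has 13 edges, and such trees are counted by C_13. So D = C_13 = 742900.
A + B + D = 14 + 58786 + 742900 = 801700.

801700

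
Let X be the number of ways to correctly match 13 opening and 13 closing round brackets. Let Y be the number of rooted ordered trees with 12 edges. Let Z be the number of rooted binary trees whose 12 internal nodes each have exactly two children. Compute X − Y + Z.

A balanced arrangement of 13 bracket pairs is a Dyck word of semilength 13, so the count is C_13. So X = C_13 = 742900.
Rooted ordered trees with n edges are counted by C_n; here n = 12. So Y = C_12 = 208012.
Full binary trees with n internal nodes are counted by C_n; here n = 12. So Z = C_12 = 208012.
X − Y + Z = 742900 − 208012 + 208012 = 742900.

742900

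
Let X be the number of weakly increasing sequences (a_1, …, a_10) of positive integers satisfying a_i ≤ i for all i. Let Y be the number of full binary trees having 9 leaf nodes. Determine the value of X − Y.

Such sub-staircase sequences of length n are counted by C_n; here n = 10. So X = C_10 = 16796.
A full binary tree with L leaves has L−1 internal nodes and is counted by C_{L−1}; L = 9 gives C_8. So Y = C_8 = 1430.
X − Y = 16796 − 1430 = 15366.

15366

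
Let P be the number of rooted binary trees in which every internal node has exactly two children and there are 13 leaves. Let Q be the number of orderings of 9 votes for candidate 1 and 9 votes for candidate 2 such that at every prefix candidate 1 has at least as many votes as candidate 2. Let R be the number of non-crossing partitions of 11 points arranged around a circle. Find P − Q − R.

144364

A full binary tree with L leaves has L−1 internal nodes and is counted by C_{L−1}; L = 13 gives C_12. So P = C_12 = 208012.
Reading a vote for the leader as '(' and for the other as ')' turns such a sequence into a balanced string of 9 pairs, so the count is C_9. So Q = C_9 = 4862.
The non-crossing partitions of [11] form a lattice of size C_11. So R = C_11 = 58786.
P − Q − R = 208012 − 4862 − 58786 = 144364.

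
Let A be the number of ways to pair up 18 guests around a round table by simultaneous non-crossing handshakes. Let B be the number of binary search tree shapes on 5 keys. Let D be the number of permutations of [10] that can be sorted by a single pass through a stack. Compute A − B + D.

21616

Non-crossing handshake pairings of 2n people are counted by C_n; 18 people gives n = 9. So A = C_9 = 4862.
Binary trees (left/right distinguished) on n nodes are counted by C_n; here n = 5. So B = C_5 = 42.
Stack-sortable permutations are exactly the 231-avoiding ones, counted by C_n; here n = 10. So D = C_10 = 16796.
A − B + D = 4862 − 42 + 16796 = 21616.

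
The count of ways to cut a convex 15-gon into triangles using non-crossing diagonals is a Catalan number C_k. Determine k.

13

The number of triangulations of a 15-gon is the Catalan number C_13 (index = sides − 2).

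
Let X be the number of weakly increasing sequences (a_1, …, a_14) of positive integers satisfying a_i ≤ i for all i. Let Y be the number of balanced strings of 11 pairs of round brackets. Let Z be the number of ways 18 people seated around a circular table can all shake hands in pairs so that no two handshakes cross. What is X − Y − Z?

2610792

Weakly increasing sequences with a_i ≤ i biject with Dyck paths of semilength 14, so there are C_14. So X = C_14 = 2674440.
Balanced strings of n pairs of brackets are counted by C_n; here n = 11. So Y = C_11 = 58786.
Non-crossing handshake pairings of 2n people are counted by C_n; 18 people gives n = 9. So Z = C_9 = 4862.
X − Y − Z = 2674440 − 58786 − 4862 = 2610792.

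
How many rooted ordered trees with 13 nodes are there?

208012

Rooted ordered (plane) trees on m nodes have m−1 edges and are counted by C_{m−1}; m = 13 gives C_12.
C_12 = 208012.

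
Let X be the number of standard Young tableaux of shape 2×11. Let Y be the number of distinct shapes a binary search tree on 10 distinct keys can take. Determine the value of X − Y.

Standard Young tableaux of shape 2×n are counted by C_n; here n = 11. So X = C_11 = 58786.
There are C_n binary search tree shapes on n keys; with n = 10 that is C_10. So Y = C_10 = 16796.
X − Y = 58786 − 16796 = 41990.

41990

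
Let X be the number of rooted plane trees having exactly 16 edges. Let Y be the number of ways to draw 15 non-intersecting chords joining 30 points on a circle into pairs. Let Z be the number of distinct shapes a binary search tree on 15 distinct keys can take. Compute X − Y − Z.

A rooted plane tree with 16 edges has 17 nodes, and the count is C_16. So X = C_16 = 35357670.
Pairing 30 circle points by 15 non-crossing chords gives C_15 matchings. So Y = C_15 = 9694845.
Binary trees (left/right distinguished) on n nodes are counted by C_n; here n = 15. So Z = C_15 = 9694845.
X − Y − Z = 35357670 − 9694845 − 9694845 = 15967980.

15967980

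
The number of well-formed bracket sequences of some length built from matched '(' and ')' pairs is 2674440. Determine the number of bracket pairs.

14

Balanced strings of n bracket-pairs are counted by C_n. The Catalan number equal to 2674440 is C_14.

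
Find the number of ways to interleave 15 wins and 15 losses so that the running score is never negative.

9694845

Ballot sequences with n votes each where one side never trails are Dyck words, counted by C_n; here n = 15.
C_15 = C(30,15)/16 = 155117520/16 = 9694845.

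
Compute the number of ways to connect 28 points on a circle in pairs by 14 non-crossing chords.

2674440

Non-crossing perfect matchings of 2n points on a circle are counted by C_n; with 28 points, n = 14.
C_14 = C(28,14)/15 = 40116600/15 = 2674440.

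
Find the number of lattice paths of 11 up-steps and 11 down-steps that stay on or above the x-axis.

58786

Dyck paths of semilength n (length 2n) are counted by C_n; here n = 11.
C_11 = C(22,11)/12 = 705432/12 = 58786.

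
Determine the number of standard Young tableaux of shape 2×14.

2674440

By the hook-length formula (or a Dyck-path bijection), SYT of shape 2×14 number C_14.
C_14 = C(28,14)/15 = 40116600/15 = 2674440.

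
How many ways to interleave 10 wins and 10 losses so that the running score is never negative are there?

16796

Reading a vote for the leader as '(' and for the other as ')' turns such a sequence into a balanced string of 10 pairs, so the count is C_10.
C_10 = 16796.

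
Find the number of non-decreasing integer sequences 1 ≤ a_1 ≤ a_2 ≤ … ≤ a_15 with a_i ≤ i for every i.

9694845

Weakly increasing sequences with a_i ≤ i biject with Dyck paths of semilength 15, so there are C_15.
C_15 = C(30,15)/16 = 155117520/16 = 9694845.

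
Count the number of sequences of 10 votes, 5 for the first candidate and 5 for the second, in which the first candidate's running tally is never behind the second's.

Reading a vote for the leader as '(' and for the other as ')' turns such a sequence into a balanced string of 5 pairs, so the count is C_5.
C_5 = C_4 · 2(2·4+1)/(4+2) = 14 · 18/6 = 42.

42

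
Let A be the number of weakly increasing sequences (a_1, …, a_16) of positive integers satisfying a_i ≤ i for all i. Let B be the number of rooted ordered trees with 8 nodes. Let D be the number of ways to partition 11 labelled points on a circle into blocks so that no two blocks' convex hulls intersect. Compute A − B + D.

35416027

Such sub-staircase sequences of length n are counted by C_n; here n = 16. So A = C_16 = 35357670.
Rooted ordered (plane) trees on m nodes have m−1 edges and are counted by C_{m−1}; m = 8 gives C_7. So B = C_7 = 429.
The non-crossing partitions of [11] form a lattice of size C_11. So D = C_11 = 58786.
A − B + D = 35357670 − 429 + 58786 = 35416027.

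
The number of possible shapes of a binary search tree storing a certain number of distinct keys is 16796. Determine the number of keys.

10

Binary search tree shapes on n keys are counted by C_n. The Catalan number equal to 16796 is C_10.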